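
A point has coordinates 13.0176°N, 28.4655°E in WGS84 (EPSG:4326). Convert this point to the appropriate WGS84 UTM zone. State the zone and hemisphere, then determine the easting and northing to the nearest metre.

Zone 35N: E 658925 m, N 1439540 m

Longitude 28.4655° lies in the 6° band [24°, 30°), giving zone 35; latitude is north of the equator, so 35N.
Zone 35 central meridian λ₀ = 6×35 − 183 = 27°; Δλ = +1.4655°.
Transverse Mercator on WGS84 with k₀ = 0.9996 gives E = 658925.286 m, N = 1439539.931 m.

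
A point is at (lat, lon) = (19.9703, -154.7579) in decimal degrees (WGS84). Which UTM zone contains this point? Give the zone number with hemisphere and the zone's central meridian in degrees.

UTM zone = ⌊(λ + 180)/6⌋ + 1; -154.7579° ∈ [-156°, -150°) → zone 5.
Hemisphere: N (φ ≥ 0).
Central meridian λ₀ = 6×5 − 183 = -153°.

Zone 5N, central meridian -153°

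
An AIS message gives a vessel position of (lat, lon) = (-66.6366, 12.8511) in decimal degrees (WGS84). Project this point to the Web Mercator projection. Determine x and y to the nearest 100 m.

x 1430600 m, y -10053300 m

Web Mercator is spherical with R = a = 6378137 m.
x = R·λ = 6378137 × 0.224294008 = 1430577.908 m.
y = R·ln tan(π/4 + φ/2) = 6378137 × -1.576211216 = -10053291.079 m.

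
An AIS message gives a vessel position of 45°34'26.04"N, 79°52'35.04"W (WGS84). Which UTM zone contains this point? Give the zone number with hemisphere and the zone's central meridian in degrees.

Zone 17N, central meridian -81°

UTM zone = ⌊(λ + 180)/6⌋ + 1; -79.8764° ∈ [-84°, -78°) → zone 17.
Hemisphere: N (φ ≥ 0).
Central meridian λ₀ = 6×17 − 183 = -81°.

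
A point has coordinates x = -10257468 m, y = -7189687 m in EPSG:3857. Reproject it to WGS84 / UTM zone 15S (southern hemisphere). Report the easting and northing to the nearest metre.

E 555945 m, N 4004680 m

Web Mercator inverse (R = 6378137 m) → φ = -54.10299766°, λ = -92.14440281°.
UTM 15S forward: E = 555944.822 m, N = 4004680.283 m.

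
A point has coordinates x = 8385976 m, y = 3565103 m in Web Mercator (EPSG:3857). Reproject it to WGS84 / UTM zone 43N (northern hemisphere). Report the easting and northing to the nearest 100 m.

E 531900 m, N 3371800 m

Web Mercator inverse (R = 6378137 m) → φ = 30.47770229°, λ = 75.33250413°.
UTM 43N forward: E = 531914.635 m, N = 3371767.535 m.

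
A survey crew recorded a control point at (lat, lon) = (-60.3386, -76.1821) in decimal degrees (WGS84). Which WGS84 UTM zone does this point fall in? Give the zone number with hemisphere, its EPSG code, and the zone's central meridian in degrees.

UTM zone = ⌊(λ + 180)/6⌋ + 1; -76.1821° ∈ [-78°, -72°) → zone 18.
Hemisphere: S (φ < 0).
Central meridian λ₀ = 6×18 − 183 = -75°.
EPSG code: 32718.

Zone 18S (EPSG:32718), central meridian -75°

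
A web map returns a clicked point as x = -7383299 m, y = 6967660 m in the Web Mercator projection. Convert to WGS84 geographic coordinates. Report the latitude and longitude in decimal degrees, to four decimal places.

R = 6378137 m. λ = x/R = -66.32530339°.
φ = 2·arctan(exp(y/R)) − 90° = 2·arctan(2.98151) − 90° = 52.91700054°.

lat 52.9170°, lon -66.3253°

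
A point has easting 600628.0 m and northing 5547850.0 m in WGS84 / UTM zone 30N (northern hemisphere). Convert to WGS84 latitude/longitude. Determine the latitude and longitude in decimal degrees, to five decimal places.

Zone 30N: λ₀ = -3°, k₀ = 0.9996, false easting 500000 m.
Meridian distance M = (N − FN)/k₀ = 5550070.0 m.
Inverse transverse Mercator on WGS84 gives φ = 50.07439982°, λ = -1.59370026°.

lat 50.07440°, lon -1.59370°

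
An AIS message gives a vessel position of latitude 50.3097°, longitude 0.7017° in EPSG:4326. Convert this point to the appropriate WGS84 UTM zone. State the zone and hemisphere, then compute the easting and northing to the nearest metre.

Zone 31N: E 336356 m, N 5575592 m

Longitude 0.7017° lies in the 6° band [0°, 6°), giving zone 31; latitude is north of the equator, so 31N.
Zone 31 central meridian λ₀ = 6×31 − 183 = 3°; Δλ = -2.2983°.
Transverse Mercator on WGS84 with k₀ = 0.9996 gives E = 336356.126 m, N = 5575591.719 m.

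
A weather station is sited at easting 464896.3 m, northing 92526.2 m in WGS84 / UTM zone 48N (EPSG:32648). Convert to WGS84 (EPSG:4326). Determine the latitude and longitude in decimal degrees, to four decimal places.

lat 0.8371°, lon 104.6845°

Zone 48N: λ₀ = 105°, k₀ = 0.9996, false easting 500000 m.
Meridian distance M = (N − FN)/k₀ = 92563.2 m.
Inverse transverse Mercator on WGS84 gives φ = 0.83710018°, λ = 104.68450007°.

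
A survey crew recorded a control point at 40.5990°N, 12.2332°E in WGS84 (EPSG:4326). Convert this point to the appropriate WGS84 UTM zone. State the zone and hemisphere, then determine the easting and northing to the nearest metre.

Zone 33N: E 265889 m, N 4497924 m

Longitude 12.2332° lies in the 6° band [12°, 18°), giving zone 33; latitude is north of the equator, so 33N.
Zone 33 central meridian λ₀ = 6×33 − 183 = 15°; Δλ = -2.7668°.
Transverse Mercator on WGS84 with k₀ = 0.9996 gives E = 265889.252 m, N = 4497923.838 m.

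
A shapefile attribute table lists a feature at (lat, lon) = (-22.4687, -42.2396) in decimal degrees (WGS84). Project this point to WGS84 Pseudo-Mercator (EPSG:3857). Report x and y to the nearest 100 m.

x -4702100 m, y -2567900 m

Web Mercator is spherical with R = a = 6378137 m.
x = R·λ = 6378137 × -0.737220095 = -4702090.763 m.
y = R·ln tan(π/4 + φ/2) = 6378137 × -0.402608488 = -2567892.094 m.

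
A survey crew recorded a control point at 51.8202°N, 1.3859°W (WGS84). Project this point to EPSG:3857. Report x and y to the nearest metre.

Web Mercator is spherical with R = a = 6378137 m.
x = R·λ = 6378137 × -0.024188518 = -154277.682 m.
y = R·ln tan(π/4 + φ/2) = 6378137 × 1.061074789 = 6767680.371 m.

x -154278 m, y 6767680 m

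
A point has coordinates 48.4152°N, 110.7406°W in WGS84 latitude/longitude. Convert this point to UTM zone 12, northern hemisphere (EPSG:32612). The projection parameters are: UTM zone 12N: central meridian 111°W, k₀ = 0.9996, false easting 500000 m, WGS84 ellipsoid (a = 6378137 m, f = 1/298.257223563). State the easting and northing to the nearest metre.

E 519194 m, N 5362482 m

Zone 12 central meridian λ₀ = 6×12 − 183 = -111°; Δλ = +0.2594°.
Transverse Mercator on WGS84 with k₀ = 0.9996 gives E = 519194.291 m, N = 5362482.155 m.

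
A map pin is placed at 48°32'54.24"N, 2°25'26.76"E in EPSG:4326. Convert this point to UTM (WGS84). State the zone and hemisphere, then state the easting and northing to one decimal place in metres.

Zone 31N: E 457497.8 m, N 5377415.6 m

Longitude 2.4241° lies in the 6° band [0°, 6°), giving zone 31; latitude is north of the equator, so 31N.
Zone 31 central meridian λ₀ = 6×31 − 183 = 3°; Δλ = -0.5759°.
Transverse Mercator on WGS84 with k₀ = 0.9996 gives E = 457497.804 m, N = 5377415.629 m.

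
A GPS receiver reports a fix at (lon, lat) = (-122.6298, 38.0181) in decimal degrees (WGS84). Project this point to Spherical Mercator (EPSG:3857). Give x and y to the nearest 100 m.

x -13651100 m, y 4582000 m

Web Mercator is spherical with R = a = 6378137 m.
x = R·λ = 6378137 × -2.140293771 = -13651086.892 m.
y = R·ln tan(π/4 + φ/2) = 6378137 × 0.718388936 = 4581983.051 m.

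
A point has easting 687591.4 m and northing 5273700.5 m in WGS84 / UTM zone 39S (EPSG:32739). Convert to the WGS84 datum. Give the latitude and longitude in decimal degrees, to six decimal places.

lat -42.666300°, lon 53.289100°

Zone 39S: λ₀ = 51°, k₀ = 0.9996, false easting 500000 m, false northing 10000000 m.
Meridian distance M = (N − FN)/k₀ = -4728190.8 m.
Inverse transverse Mercator on WGS84 gives φ = -42.66630039°, λ = 53.28909965°.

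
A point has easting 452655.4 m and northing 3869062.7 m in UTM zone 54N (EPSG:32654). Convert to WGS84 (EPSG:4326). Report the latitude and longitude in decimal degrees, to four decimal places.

lat 34.9630°, lon 140.4814°

Zone 54N: λ₀ = 141°, k₀ = 0.9996, false easting 500000 m.
Meridian distance M = (N − FN)/k₀ = 3870610.9 m.
Inverse transverse Mercator on WGS84 gives φ = 34.96299997°, λ = 140.48140026°.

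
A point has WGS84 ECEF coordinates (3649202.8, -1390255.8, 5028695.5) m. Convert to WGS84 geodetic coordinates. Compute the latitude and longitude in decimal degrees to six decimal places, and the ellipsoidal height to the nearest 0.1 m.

λ = atan2(Y, X) = -20.85560023°; p = √(X²+Y²) = 3905059.8 m.
Bowring's method on WGS84 (a = 6378137 m, b = 6356752.314 m) gives φ = 52.35489988°, h = 2116.971 m.

lat 52.354900°, lon -20.855600°, h 2117.0 m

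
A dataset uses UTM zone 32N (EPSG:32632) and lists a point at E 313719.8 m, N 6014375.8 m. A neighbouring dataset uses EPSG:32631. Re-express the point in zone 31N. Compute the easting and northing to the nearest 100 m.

E 704700 m, N 6015200 m

UTM 32N → geographic: φ = 54.24340038°, λ = 6.14110016°.
UTM 31N (λ₀ = 3°) forward: E = 704662.228 m, N = 6015157.577 m.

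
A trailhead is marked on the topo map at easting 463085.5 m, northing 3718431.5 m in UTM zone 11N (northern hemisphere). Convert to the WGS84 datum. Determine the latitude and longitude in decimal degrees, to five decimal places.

lat 33.60500°, lon -117.39790°

Zone 11N: λ₀ = -117°, k₀ = 0.9996, false easting 500000 m.
Meridian distance M = (N − FN)/k₀ = 3719919.5 m.
Inverse transverse Mercator on WGS84 gives φ = 33.60499991°, λ = -117.39789975°.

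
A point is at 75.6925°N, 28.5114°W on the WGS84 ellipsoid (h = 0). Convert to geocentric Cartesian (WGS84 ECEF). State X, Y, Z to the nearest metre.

WGS84: a = 6378137 m, e² = 0.006694380; N(φ) = a/√(1−e²sin²φ) = 6398277.031 m.
X = (N+h)·cosφ·cosλ = 1389417.616 m; Y = (N+h)·cosφ·sinλ = -754750.199 m; Z = (N(1−e²)+h)·sinφ = 6158320.195 m.

X 1389418 m, Y -754750 m, Z 6158320 m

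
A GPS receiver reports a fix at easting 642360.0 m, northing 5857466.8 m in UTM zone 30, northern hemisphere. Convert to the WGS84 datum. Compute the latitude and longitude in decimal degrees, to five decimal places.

Zone 30N: λ₀ = -3°, k₀ = 0.9996, false easting 500000 m.
Meridian distance M = (N − FN)/k₀ = 5859810.7 m.
Inverse transverse Mercator on WGS84 gives φ = 52.84810024°, λ = -0.88600030°.

lat 52.84810°, lon -0.88600°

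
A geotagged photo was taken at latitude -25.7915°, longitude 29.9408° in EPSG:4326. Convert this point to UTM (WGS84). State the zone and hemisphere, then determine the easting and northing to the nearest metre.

Zone 35S: E 794907 m, N 7144111 m

Longitude 29.9408° lies in the 6° band [24°, 30°), giving zone 35; latitude is south of the equator, so 35S.
Zone 35 central meridian λ₀ = 6×35 − 183 = 27°; Δλ = +2.9408°.
Transverse Mercator on WGS84 with k₀ = 0.9996 gives E = 794907.008 m, N = 7144111.021 m.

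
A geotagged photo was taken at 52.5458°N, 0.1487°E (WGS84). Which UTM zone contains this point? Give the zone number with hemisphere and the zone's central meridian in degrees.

UTM zone = ⌊(λ + 180)/6⌋ + 1; 0.1487° ∈ [0°, 6°) → zone 31.
Hemisphere: N (φ ≥ 0).
Central meridian λ₀ = 6×31 − 183 = 3°.

Zone 31N, central meridian 3°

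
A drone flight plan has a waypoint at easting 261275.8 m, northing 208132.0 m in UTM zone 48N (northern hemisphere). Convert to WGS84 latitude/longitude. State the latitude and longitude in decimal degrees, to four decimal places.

lat 1.8817°, lon 102.8540°

Zone 48N: λ₀ = 105°, k₀ = 0.9996, false easting 500000 m.
Meridian distance M = (N − FN)/k₀ = 208215.3 m.
Inverse transverse Mercator on WGS84 gives φ = 1.88170009°, λ = 102.85400036°.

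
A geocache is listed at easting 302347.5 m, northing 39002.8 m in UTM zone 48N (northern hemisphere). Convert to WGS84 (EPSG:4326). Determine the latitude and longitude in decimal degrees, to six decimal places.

lat 0.352700°, lon 103.224000°

Zone 48N: λ₀ = 105°, k₀ = 0.9996, false easting 500000 m.
Meridian distance M = (N − FN)/k₀ = 39018.4 m.
Inverse transverse Mercator on WGS84 gives φ = 0.35269988°, λ = 103.22399982°.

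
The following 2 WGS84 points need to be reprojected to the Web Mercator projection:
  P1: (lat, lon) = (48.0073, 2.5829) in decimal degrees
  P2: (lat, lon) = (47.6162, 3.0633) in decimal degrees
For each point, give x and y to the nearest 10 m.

Web Mercator: x = R·λ, y = R·ln tan(π/4+φ/2), R = 6378137 m.
P1 (48.0073°, 2.5829°) → (287527.113, 6108069.381) m.
P2 (47.6162°, 3.0633°) → (341004.996, 6043240.055) m.

P1: x 287530 m, y 6108070 m; P2: x 341000 m, y 6043240 m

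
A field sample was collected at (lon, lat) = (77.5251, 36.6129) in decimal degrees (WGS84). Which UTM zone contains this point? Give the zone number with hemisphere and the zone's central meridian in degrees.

UTM zone = ⌊(λ + 180)/6⌋ + 1; 77.5251° ∈ [72°, 78°) → zone 43.
Hemisphere: N (φ ≥ 0).
Central meridian λ₀ = 6×43 − 183 = 75°.

Zone 43N, central meridian 75°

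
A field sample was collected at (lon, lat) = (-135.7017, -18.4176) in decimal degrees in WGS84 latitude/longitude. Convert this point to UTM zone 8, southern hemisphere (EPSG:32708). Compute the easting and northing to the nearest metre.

E 425892 m, N 7963468 m

Zone 8 central meridian λ₀ = 6×8 − 183 = -135°; Δλ = -0.7017°.
Transverse Mercator on WGS84 with k₀ = 0.9996 gives E = 425891.521 m, N = 7963468.435 m.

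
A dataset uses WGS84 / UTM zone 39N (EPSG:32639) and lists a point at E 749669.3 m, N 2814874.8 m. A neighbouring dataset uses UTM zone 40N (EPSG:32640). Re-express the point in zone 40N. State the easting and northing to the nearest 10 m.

UTM 39N → geographic: φ = 25.42990003°, λ = 53.48240029°.
UTM 40N (λ₀ = 57°) forward: E = 146143.803 m, N = 2817219.581 m.

E 146140 m, N 2817220 m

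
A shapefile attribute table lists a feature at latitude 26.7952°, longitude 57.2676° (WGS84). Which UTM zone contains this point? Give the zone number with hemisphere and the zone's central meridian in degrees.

UTM zone = ⌊(λ + 180)/6⌋ + 1; 57.2676° ∈ [54°, 60°) → zone 40.
Hemisphere: N (φ ≥ 0).
Central meridian λ₀ = 6×40 − 183 = 57°.

Zone 40N, central meridian 57°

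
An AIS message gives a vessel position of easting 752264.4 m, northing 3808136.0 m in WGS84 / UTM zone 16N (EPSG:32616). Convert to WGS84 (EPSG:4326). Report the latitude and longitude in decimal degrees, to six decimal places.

lat 34.383900°, lon -84.256300°

Zone 16N: λ₀ = -87°, k₀ = 0.9996, false easting 500000 m.
Meridian distance M = (N − FN)/k₀ = 3809659.9 m.
Inverse transverse Mercator on WGS84 gives φ = 34.38390036°, λ = -84.25630027°.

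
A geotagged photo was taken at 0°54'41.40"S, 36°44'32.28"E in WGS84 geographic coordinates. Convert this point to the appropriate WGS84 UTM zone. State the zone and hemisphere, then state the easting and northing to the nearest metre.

Zone 37S: E 248741 m, N 9899173 m

Longitude 36.7423° lies in the 6° band [36°, 42°), giving zone 37; latitude is south of the equator, so 37S.
Zone 37 central meridian λ₀ = 6×37 − 183 = 39°; Δλ = -2.2577°.
Transverse Mercator on WGS84 with k₀ = 0.9996 gives E = 248740.658 m, N = 9899172.996 m.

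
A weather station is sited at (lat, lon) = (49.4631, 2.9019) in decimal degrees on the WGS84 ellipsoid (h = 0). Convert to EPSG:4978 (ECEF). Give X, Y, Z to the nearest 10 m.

X 4148100 m, Y 210270 m, Z 4824190 m

WGS84: a = 6378137 m, e² = 0.006694380; N(φ) = a/√(1−e²sin²φ) = 6390503.557 m.
X = (N+h)·cosφ·cosλ = 4148102.740 m; Y = (N+h)·cosφ·sinλ = 210271.729 m; Z = (N(1−e²)+h)·sinφ = 4824190.501 m.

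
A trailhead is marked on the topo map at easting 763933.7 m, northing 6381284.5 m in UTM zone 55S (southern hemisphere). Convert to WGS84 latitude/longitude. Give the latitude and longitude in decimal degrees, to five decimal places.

lat -32.67460°, lon 149.81460°

Zone 55S: λ₀ = 147°, k₀ = 0.9996, false easting 500000 m, false northing 10000000 m.
Meridian distance M = (N − FN)/k₀ = -3620163.6 m.
Inverse transverse Mercator on WGS84 gives φ = -32.67459956°, λ = 149.81459979°.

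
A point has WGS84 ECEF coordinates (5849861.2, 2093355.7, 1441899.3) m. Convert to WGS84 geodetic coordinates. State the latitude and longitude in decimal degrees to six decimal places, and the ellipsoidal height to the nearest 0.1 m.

lat 13.150500°, lon 19.689600°, h 1212.3 m

λ = atan2(Y, X) = 19.68960028°; p = √(X²+Y²) = 6213132.4 m.
Bowring's method on WGS84 (a = 6378137 m, b = 6356752.314 m) gives φ = 13.15049983°, h = 1212.259 m.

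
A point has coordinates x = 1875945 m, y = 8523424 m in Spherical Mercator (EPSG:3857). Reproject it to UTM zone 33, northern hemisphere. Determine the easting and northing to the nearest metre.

Web Mercator inverse (R = 6378137 m) → φ = 60.55089814°, λ = 16.85190066°.
UTM 33N forward: E = 601563.442 m, N = 6714195.495 m.

E 601563 m, N 6714195 m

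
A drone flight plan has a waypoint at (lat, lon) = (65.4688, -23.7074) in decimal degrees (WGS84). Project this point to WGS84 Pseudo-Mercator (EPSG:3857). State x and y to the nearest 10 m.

Web Mercator is spherical with R = a = 6378137 m.
x = R·λ = 6378137 × -0.413772187 = -2639095.696 m.
y = R·ln tan(π/4 + φ/2) = 6378137 × 1.525986833 = 9732953.083 m.

x -2639100 m, y 9732950 m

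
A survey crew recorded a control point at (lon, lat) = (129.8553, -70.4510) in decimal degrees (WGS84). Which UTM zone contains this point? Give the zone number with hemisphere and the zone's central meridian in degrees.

UTM zone = ⌊(λ + 180)/6⌋ + 1; 129.8553° ∈ [126°, 132°) → zone 52.
Hemisphere: S (φ < 0).
Central meridian λ₀ = 6×52 − 183 = 129°.

Zone 52S, central meridian 129°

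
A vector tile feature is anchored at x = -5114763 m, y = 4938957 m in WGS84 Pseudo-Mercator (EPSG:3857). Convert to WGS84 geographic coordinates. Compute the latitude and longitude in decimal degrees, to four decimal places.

R = 6378137 m. λ = x/R = -45.94669778°.
φ = 2·arctan(exp(y/R)) − 90° = 2·arctan(2.16920) − 90° = 40.50059991°.

lat 40.5006°, lon -45.9467°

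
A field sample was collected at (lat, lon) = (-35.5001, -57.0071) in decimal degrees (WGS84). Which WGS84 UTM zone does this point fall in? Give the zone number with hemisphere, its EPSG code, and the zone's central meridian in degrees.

Zone 21S (EPSG:32721), central meridian -57°

UTM zone = ⌊(λ + 180)/6⌋ + 1; -57.0071° ∈ [-60°, -54°) → zone 21.
Hemisphere: S (φ < 0).
Central meridian λ₀ = 6×21 − 183 = -57°.
EPSG code: 32721.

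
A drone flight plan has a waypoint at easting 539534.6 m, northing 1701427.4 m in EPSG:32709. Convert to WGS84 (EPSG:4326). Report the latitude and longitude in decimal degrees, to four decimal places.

Zone 9S: λ₀ = -129°, k₀ = 0.9996, false easting 500000 m, false northing 10000000 m.
Meridian distance M = (N − FN)/k₀ = -8301893.4 m.
Inverse transverse Mercator on WGS84 gives φ = -74.77160041°, λ = -127.65150124°.

lat -74.7716°, lon -127.6515°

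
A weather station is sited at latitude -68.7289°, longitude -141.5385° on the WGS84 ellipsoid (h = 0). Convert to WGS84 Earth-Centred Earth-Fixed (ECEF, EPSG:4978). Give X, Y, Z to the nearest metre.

X -1817109 m, Y -1443401 m, Z -5921069 m

WGS84: a = 6378137 m, e² = 0.006694380; N(φ) = a/√(1−e²sin²φ) = 6396757.335 m.
X = (N+h)·cosφ·cosλ = -1817109.227 m; Y = (N+h)·cosφ·sinλ = -1443401.444 m; Z = (N(1−e²)+h)·sinφ = -5921068.950 m.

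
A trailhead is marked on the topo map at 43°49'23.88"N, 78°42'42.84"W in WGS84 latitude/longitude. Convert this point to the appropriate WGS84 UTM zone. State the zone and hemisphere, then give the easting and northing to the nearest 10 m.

Longitude -78.7119° lies in the 6° band [-84°, -78°), giving zone 17; latitude is north of the equator, so 17N.
Zone 17 central meridian λ₀ = 6×17 − 183 = -81°; Δλ = +2.2881°.
Transverse Mercator on WGS84 with k₀ = 0.9996 gives E = 683992.028 m, N = 4854792.068 m.

Zone 17N: E 683990 m, N 4854790 m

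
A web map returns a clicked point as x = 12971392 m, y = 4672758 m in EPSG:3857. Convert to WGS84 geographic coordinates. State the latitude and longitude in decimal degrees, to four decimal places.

R = 6378137 m. λ = x/R = 116.52399690°.
φ = 2·arctan(exp(y/R)) − 90° = 2·arctan(2.08053) − 90° = 38.65770023°.

lat 38.6577°, lon 116.5240°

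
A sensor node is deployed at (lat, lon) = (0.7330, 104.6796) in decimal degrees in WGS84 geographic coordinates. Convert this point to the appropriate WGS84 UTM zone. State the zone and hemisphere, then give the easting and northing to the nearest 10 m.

Longitude 104.6796° lies in the 6° band [102°, 108°), giving zone 48; latitude is north of the equator, so 48N.
Zone 48 central meridian λ₀ = 6×48 − 183 = 105°; Δλ = -0.3204°.
Transverse Mercator on WGS84 with k₀ = 0.9996 gives E = 464350.213 m, N = 81019.843 m.

Zone 48N: E 464350 m, N 81020 m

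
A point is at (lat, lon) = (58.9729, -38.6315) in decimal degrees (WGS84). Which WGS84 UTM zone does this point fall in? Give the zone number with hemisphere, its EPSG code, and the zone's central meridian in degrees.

Zone 24N (EPSG:32624), central meridian -39°

UTM zone = ⌊(λ + 180)/6⌋ + 1; -38.6315° ∈ [-42°, -36°) → zone 24.
Hemisphere: N (φ ≥ 0).
Central meridian λ₀ = 6×24 − 183 = -39°.
EPSG code: 32624.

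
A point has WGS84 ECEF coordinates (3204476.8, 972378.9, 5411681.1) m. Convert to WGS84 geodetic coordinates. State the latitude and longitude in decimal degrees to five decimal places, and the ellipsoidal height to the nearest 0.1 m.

lat 58.42260°, lon 16.88010°, h 1347.1 m

λ = atan2(Y, X) = 16.88009997°; p = √(X²+Y²) = 3348759.8 m.
Bowring's method on WGS84 (a = 6378137 m, b = 6356752.314 m) gives φ = 58.42259977°, h = 1347.115 m.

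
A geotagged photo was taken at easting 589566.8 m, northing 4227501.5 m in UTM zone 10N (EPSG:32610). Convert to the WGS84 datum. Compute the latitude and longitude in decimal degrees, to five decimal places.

lat 38.19100°, lon -121.97720°

Zone 10N: λ₀ = -123°, k₀ = 0.9996, false easting 500000 m.
Meridian distance M = (N − FN)/k₀ = 4229193.2 m.
Inverse transverse Mercator on WGS84 gives φ = 38.19099980°, λ = -121.97720039°.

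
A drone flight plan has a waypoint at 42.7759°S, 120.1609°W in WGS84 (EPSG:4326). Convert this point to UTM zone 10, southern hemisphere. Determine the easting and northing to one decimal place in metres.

Zone 10 central meridian λ₀ = 6×10 − 183 = -123°; Δλ = +2.8391°.
Transverse Mercator on WGS84 with k₀ = 0.9996 gives E = 732257.100 m, N = 5260160.992 m.

E 732257.1 m, N 5260161.0 m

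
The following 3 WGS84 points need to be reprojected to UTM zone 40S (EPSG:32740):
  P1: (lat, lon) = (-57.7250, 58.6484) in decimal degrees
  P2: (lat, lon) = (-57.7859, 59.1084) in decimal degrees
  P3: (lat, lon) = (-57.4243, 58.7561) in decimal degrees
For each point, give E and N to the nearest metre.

P1: E 598176 m, N 3600712 m; P2: E 625357 m, N 3593174 m; P3: E 605455 m, N 3634019 m

UTM zone 40S: λ₀ = 57°, k₀ = 0.9996.
P1 (-57.7250°, 58.6484°) → (598175.661, 3600711.590) m.
P2 (-57.7859°, 59.1084°) → (625356.631, 3593174.091) m.
P3 (-57.4243°, 58.7561°) → (605455.388, 3634019.359) m.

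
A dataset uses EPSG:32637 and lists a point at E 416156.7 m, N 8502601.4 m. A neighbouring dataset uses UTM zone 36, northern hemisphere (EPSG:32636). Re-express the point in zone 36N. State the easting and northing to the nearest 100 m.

E 571500 m, N 8502000 m

UTM 37N → geographic: φ = 76.58350033°, λ = 35.76140171°.
UTM 36N (λ₀ = 33°) forward: E = 571498.549 m, N = 8501972.095 m.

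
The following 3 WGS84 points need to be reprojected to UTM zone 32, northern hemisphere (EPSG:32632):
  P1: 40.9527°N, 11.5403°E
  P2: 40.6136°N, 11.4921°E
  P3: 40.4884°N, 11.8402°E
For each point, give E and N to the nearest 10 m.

P1: E 713810 m, N 4536610 m; P2: E 710820 m, N 4498850 m; P3: E 740720 m, N 4485840 m

UTM zone 32N: λ₀ = 9°, k₀ = 0.9996.
P1 (40.9527°, 11.5403°) → (713805.775, 4536614.008) m.
P2 (40.6136°, 11.4921°) → (710818.902, 4498849.968) m.
P3 (40.4884°, 11.8402°) → (740718.198, 4485842.744) m.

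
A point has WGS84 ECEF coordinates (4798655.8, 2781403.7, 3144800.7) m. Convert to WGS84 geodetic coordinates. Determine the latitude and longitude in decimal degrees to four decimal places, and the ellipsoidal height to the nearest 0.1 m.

λ = atan2(Y, X) = 30.09749964°; p = √(X²+Y²) = 5546467.7 m.
Bowring's method on WGS84 (a = 6378137 m, b = 6356752.314 m) gives φ = 29.71820045°, h = 3061.584 m.

lat 29.7182°, lon 30.0975°, h 3061.6 m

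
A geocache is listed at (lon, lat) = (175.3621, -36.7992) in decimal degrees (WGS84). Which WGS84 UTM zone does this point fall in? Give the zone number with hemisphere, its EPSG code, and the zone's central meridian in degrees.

Zone 60S (EPSG:32760), central meridian 177°

UTM zone = ⌊(λ + 180)/6⌋ + 1; 175.3621° ∈ [174°, 180°) → zone 60.
Hemisphere: S (φ < 0).
Central meridian λ₀ = 6×60 − 183 = 177°.
EPSG code: 32760.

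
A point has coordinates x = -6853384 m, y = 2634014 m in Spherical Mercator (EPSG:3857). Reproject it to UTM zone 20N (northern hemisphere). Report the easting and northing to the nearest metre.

E 647054 m, N 2546066 m

Web Mercator inverse (R = 6378137 m) → φ = 23.01649871°, λ = -61.56499595°.
UTM 20N forward: E = 647054.274 m, N = 2546066.301 m.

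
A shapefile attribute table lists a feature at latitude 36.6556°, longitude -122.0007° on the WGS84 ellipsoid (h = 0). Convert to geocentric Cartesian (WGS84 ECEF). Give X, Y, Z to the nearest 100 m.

X -2714800 m, Y -4344400 m, Z 3786800 m

WGS84: a = 6378137 m, e² = 0.006694380; N(φ) = a/√(1−e²sin²φ) = 6385759.654 m.
X = (N+h)·cosφ·cosλ = -2714777.730 m; Y = (N+h)·cosφ·sinλ = -4344434.432 m; Z = (N(1−e²)+h)·sinφ = 3786800.695 m.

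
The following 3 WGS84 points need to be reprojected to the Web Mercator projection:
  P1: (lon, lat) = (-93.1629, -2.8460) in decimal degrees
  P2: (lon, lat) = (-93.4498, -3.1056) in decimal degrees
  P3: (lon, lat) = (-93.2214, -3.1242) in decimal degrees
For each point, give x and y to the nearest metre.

P1: x -10370847 m, y -316946 m; P2: x -10402784 m, y -345883 m; P3: x -10377359 m, y -347957 m

Web Mercator: x = R·λ, y = R·ln tan(π/4+φ/2), R = 6378137 m.
P1 (-2.8460°, -93.1629°) → (-10370846.589, -316945.632) m.
P2 (-3.1056°, -93.4498°) → (-10402784.151, -345883.217) m.
P3 (-3.1242°, -93.2214°) → (-10377358.779, -347956.823) m.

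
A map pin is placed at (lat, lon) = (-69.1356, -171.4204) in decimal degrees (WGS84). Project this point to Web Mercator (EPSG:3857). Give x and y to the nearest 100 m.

Web Mercator is spherical with R = a = 6378137 m.
x = R·λ = 6378137 × -2.991850385 = -19082431.640 m.
y = R·ln tan(π/4 + φ/2) = 6378137 × -1.692192917 = -10793038.255 m.

x -19082400 m, y -10793000 m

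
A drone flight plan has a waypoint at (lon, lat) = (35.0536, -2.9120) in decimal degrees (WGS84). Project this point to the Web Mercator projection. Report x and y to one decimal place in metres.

Web Mercator is spherical with R = a = 6378137 m.
x = R·λ = 6378137 × 0.611800735 = 3902148.902 m.
y = R·ln tan(π/4 + φ/2) = 6378137 × -0.050845882 = -324302.003 m.

x 3902148.9 m, y -324302.0 m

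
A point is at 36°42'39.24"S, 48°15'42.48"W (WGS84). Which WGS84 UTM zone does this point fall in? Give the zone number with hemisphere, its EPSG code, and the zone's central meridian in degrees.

Zone 22S (EPSG:32722), central meridian -51°

UTM zone = ⌊(λ + 180)/6⌋ + 1; -48.2618° ∈ [-54°, -48°) → zone 22.
Hemisphere: S (φ < 0).
Central meridian λ₀ = 6×22 − 183 = -51°.
EPSG code: 32722.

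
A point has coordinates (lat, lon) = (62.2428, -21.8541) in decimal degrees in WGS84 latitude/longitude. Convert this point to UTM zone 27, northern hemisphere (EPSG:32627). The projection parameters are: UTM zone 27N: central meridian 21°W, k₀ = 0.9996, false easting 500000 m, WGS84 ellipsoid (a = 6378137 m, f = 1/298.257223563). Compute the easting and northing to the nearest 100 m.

Zone 27 central meridian λ₀ = 6×27 − 183 = -21°; Δλ = -0.8541°.
Transverse Mercator on WGS84 with k₀ = 0.9996 gives E = 455621.904 m, N = 6901521.503 m.

E 455600 m, N 6901500 m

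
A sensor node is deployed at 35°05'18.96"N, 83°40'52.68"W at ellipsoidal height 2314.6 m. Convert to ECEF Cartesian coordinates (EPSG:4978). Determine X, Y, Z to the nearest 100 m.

X 575200 m, Y -5194900 m, Z 3647200 m

WGS84: a = 6378137 m, e² = 0.006694380; N(φ) = a/√(1−e²sin²φ) = 6385203.317 m.
X = (N+h)·cosφ·cosλ = 575241.294 m; Y = (N+h)·cosφ·sinλ = -5194925.053 m; Z = (N(1−e²)+h)·sinφ = 3647244.856 m.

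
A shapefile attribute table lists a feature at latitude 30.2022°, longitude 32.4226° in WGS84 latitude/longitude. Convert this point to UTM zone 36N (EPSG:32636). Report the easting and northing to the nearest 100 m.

Zone 36 central meridian λ₀ = 6×36 − 183 = 33°; Δλ = -0.5774°.
Transverse Mercator on WGS84 with k₀ = 0.9996 gives E = 444423.880 m, N = 3341331.971 m.

E 444400 m, N 3341300 m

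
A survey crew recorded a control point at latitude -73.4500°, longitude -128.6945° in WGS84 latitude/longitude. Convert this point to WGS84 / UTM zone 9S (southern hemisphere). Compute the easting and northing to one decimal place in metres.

Zone 9 central meridian λ₀ = 6×9 − 183 = -129°; Δλ = +0.3055°.
Transverse Mercator on WGS84 with k₀ = 0.9996 gives E = 509713.282 m, N = 1849295.473 m.

E 509713.3 m, N 1849295.5 m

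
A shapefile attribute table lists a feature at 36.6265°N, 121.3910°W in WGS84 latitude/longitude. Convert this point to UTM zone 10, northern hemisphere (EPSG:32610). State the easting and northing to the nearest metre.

E 643865 m, N 4054645 m

Zone 10 central meridian λ₀ = 6×10 − 183 = -123°; Δλ = +1.6090°.
Transverse Mercator on WGS84 with k₀ = 0.9996 gives E = 643865.179 m, N = 4054645.435 m.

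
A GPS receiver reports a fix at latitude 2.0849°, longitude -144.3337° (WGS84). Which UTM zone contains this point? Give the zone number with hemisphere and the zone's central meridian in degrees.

UTM zone = ⌊(λ + 180)/6⌋ + 1; -144.3337° ∈ [-150°, -144°) → zone 6.
Hemisphere: N (φ ≥ 0).
Central meridian λ₀ = 6×6 − 183 = -147°.

Zone 6N, central meridian -147°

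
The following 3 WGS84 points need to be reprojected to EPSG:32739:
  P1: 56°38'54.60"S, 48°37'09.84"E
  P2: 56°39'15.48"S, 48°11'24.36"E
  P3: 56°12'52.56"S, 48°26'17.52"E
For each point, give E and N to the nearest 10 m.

UTM zone 39S: λ₀ = 51°, k₀ = 0.9996.
P1 (-56.6485°, 48.6194°) → (354039.526, 3719206.821) m.
P2 (-56.6543°, 48.1901°) → (327752.246, 3717565.241) m.
P3 (-56.2146°, 48.4382°) → (341132.787, 3767082.951) m.

P1: E 354040 m, N 3719210 m; P2: E 327750 m, N 3717570 m; P3: E 341130 m, N 3767080 m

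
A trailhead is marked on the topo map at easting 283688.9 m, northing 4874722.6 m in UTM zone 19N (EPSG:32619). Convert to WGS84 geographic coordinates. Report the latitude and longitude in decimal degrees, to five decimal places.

lat 43.99380°, lon -71.69770°

Zone 19N: λ₀ = -69°, k₀ = 0.9996, false easting 500000 m.
Meridian distance M = (N − FN)/k₀ = 4876673.3 m.
Inverse transverse Mercator on WGS84 gives φ = 43.99379983°, λ = -71.69769944°.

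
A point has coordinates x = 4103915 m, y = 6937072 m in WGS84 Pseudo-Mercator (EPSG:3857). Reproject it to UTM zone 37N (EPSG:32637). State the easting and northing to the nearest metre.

E 355979 m, N 5846707 m

Web Mercator inverse (R = 6378137 m) → φ = 52.75100098°, λ = 36.86609569°.
UTM 37N forward: E = 355979.250 m, N = 5846707.302 m.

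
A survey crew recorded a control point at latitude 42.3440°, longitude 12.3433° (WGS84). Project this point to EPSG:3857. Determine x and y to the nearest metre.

x 1374050 m, y 5212649 m

Web Mercator is spherical with R = a = 6378137 m.
x = R·λ = 6378137 × 0.215431226 = 1374049.871 m.
y = R·ln tan(π/4 + φ/2) = 6378137 × 0.817268283 = 5212649.075 m.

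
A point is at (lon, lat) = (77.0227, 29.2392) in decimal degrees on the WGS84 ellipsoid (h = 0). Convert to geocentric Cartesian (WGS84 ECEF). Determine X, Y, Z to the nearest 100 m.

WGS84: a = 6378137 m, e² = 0.006694380; N(φ) = a/√(1−e²sin²φ) = 6383236.729 m.
X = (N+h)·cosφ·cosλ = 1250812.769 m; Y = (N+h)·cosφ·sinλ = 5427675.251 m; Z = (N(1−e²)+h)·sinφ = 3097062.559 m.

X 1250800 m, Y 5427700 m, Z 3097100 m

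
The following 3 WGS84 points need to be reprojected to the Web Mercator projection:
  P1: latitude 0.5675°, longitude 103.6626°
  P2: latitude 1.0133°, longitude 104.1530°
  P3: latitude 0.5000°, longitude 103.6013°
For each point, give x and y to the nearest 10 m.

P1: x 11539670 m, y 63170 m; P2: x 11594260 m, y 112810 m; P3: x 11532840 m, y 55660 m

Web Mercator: x = R·λ, y = R·ln tan(π/4+φ/2), R = 6378137 m.
P1 (0.5675°, 103.6626°) → (11539667.846, 63174.844) m.
P2 (1.0133°, 104.1530°) → (11594258.925, 112805.921) m.
P3 (0.5000°, 103.6013°) → (11532843.962, 55660.452) m.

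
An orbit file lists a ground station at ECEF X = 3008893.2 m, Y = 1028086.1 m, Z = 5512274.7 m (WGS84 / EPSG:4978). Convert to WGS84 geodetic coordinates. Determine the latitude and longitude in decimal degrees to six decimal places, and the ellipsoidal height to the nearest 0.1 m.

lat 60.188300°, lon 18.864399°, h 1541.9 m

λ = atan2(Y, X) = 18.86439904°; p = √(X²+Y²) = 3179685.4 m.
Bowring's method on WGS84 (a = 6378137 m, b = 6356752.314 m) gives φ = 60.18829970°, h = 1541.886 m.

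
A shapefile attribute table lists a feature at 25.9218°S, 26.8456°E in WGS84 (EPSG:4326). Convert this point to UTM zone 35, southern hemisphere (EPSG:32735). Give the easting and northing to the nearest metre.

Zone 35 central meridian λ₀ = 6×35 − 183 = 27°; Δλ = -0.1544°.
Transverse Mercator on WGS84 with k₀ = 0.9996 gives E = 484537.780 m, N = 7132967.163 m.

E 484538 m, N 7132967 m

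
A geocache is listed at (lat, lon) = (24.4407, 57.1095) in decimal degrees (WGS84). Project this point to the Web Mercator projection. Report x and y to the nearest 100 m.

x 6357400 m, y 2807200 m

Web Mercator is spherical with R = a = 6378137 m.
x = R·λ = 6378137 × 0.996748809 = 6357400.459 m.
y = R·ln tan(π/4 + φ/2) = 6378137 × 0.440128836 = 2807202.016 m.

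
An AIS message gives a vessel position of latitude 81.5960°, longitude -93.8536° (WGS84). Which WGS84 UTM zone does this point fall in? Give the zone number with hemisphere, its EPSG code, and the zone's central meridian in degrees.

UTM zone = ⌊(λ + 180)/6⌋ + 1; -93.8536° ∈ [-96°, -90°) → zone 15.
Hemisphere: N (φ ≥ 0).
Central meridian λ₀ = 6×15 − 183 = -93°.
EPSG code: 32615.

Zone 15N (EPSG:32615), central meridian -93°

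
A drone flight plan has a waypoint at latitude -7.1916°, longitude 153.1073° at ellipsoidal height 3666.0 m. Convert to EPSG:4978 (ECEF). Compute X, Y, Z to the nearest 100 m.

WGS84: a = 6378137 m, e² = 0.006694380; N(φ) = a/√(1−e²sin²φ) = 6378471.605 m.
X = (N+h)·cosφ·cosλ = -5647164.259 m; Y = (N+h)·cosφ·sinλ = 2864065.318 m; Z = (N(1−e²)+h)·sinφ = -793620.135 m.

X -5647200 m, Y 2864100 m, Z -793600 m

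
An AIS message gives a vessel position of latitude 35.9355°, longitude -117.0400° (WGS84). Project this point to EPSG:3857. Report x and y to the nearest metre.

x -13028833 m, y 4291750 m

Web Mercator is spherical with R = a = 6378137 m.
x = R·λ = 6378137 × -2.042733357 = -13028833.202 m.
y = R·ln tan(π/4 + φ/2) = 6378137 × 0.672884558 = 4291749.897 m.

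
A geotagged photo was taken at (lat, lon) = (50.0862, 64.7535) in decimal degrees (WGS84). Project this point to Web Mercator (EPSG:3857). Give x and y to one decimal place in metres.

x 7208326.6 m, y 6461217.6 m

Web Mercator is spherical with R = a = 6378137 m.
x = R·λ = 6378137 × 1.130161777 = 7208326.647 m.
y = R·ln tan(π/4 + φ/2) = 6378137 × 1.013025836 = 6461217.567 m.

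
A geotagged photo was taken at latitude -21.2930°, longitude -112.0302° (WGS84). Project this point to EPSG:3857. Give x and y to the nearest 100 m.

x -12471100 m, y -2426900 m

Web Mercator is spherical with R = a = 6378137 m.
x = R·λ = 6378137 × -1.955295852 = -12471144.817 m.
y = R·ln tan(π/4 + φ/2) = 6378137 × -0.380495150 = -2426850.196 m.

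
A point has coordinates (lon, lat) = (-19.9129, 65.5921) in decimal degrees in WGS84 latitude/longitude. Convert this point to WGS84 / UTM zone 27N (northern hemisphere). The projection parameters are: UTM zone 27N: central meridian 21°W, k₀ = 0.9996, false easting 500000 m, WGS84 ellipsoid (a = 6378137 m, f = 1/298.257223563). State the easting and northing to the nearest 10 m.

Zone 27 central meridian λ₀ = 6×27 − 183 = -21°; Δλ = +1.0871°.
Transverse Mercator on WGS84 with k₀ = 0.9996 gives E = 550124.544 m, N = 7274878.610 m.

E 550120 m, N 7274880 m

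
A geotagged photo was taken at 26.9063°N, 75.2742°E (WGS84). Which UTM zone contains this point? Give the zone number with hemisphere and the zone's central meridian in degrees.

Zone 43N, central meridian 75°

UTM zone = ⌊(λ + 180)/6⌋ + 1; 75.2742° ∈ [72°, 78°) → zone 43.
Hemisphere: N (φ ≥ 0).
Central meridian λ₀ = 6×43 − 183 = 75°.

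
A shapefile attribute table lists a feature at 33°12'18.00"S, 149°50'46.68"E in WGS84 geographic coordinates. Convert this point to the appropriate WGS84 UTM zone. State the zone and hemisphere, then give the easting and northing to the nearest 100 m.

Zone 55S: E 765300 m, N 6322400 m

Longitude 149.8463° lies in the 6° band [144°, 150°), giving zone 55; latitude is south of the equator, so 55S.
Zone 55 central meridian λ₀ = 6×55 − 183 = 147°; Δλ = +2.8463°.
Transverse Mercator on WGS84 with k₀ = 0.9996 gives E = 765316.904 m, N = 6322375.577 m.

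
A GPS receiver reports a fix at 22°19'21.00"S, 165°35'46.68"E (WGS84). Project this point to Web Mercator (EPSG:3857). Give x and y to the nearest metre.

x 18434096 m, y -2550290 m

Web Mercator is spherical with R = a = 6378137 m.
x = R·λ = 6378137 × 2.890200664 = 18434095.793 m.
y = R·ln tan(π/4 + φ/2) = 6378137 × -0.399848656 = -2550289.509 m.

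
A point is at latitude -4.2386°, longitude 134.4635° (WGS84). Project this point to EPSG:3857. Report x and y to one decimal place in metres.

Web Mercator is spherical with R = a = 6378137 m.
x = R·λ = 6378137 × 2.346830799 = 14968408.3503 m.
y = R·ln tan(π/4 + φ/2) = 6378137 × -0.074045094 = -472269.753 m.

x 14968408.4 m, y -472269.8 m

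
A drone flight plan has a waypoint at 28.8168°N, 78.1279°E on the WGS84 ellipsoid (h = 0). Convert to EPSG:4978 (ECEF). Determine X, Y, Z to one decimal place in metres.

WGS84: a = 6378137 m, e² = 0.006694380; N(φ) = a/√(1−e²sin²φ) = 6383102.859 m.
X = (N+h)·cosφ·cosλ = 1150563.681 m; Y = (N+h)·cosφ·sinλ = 5473022.879 m; Z = (N(1−e²)+h)·sinφ = 3056126.484 m.

X 1150563.7 m, Y 5473022.9 m, Z 3056126.5 m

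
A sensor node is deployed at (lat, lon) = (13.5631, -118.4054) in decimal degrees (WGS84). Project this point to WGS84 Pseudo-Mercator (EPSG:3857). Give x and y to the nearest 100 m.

Web Mercator is spherical with R = a = 6378137 m.
x = R·λ = 6378137 × -2.066564082 = -13180828.835 m.
y = R·ln tan(π/4 + φ/2) = 6378137 × 0.238963079 = 1524139.258 m.

x -13180800 m, y 1524100 m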